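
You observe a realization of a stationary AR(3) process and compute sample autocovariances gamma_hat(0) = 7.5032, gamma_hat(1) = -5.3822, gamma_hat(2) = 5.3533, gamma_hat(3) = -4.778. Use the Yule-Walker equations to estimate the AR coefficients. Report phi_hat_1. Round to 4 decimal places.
\hat\phi_{1} = -0.3820

The Yule-Walker equations for an AR(p) process read, in matrix form,
  Gamma_p phi = r_p,   with   (Gamma_p)_{ij} = gamma(|i - j|),
                       (r_p)_i = gamma(i),   i,j = 1..p.
Substitute the sample gammas (Toeplitz matrix and right-hand side of size 3):
  Gamma_p = [[7.5032, -5.3822, 5.3533], [-5.3822, 7.5032, -5.3822], [5.3533, -5.3822, 7.5032]]
  r_p     = [-5.3822, 5.3533, -4.778]
Written out (R1..R3):
  (R1) 7.5032 phi_1 - 5.3822 phi_2 + 5.3533 phi_3 = -5.3822
  (R2) -5.3822 phi_1 + 7.5032 phi_2 - 5.3822 phi_3 = 5.3533
  (R3) 5.3533 phi_1 - 5.3822 phi_2 + 7.5032 phi_3 = -4.778
Gaussian elimination:
  R2 <- R2 - (-5.3822/7.5032) R1 = R2 - (-0.717321) R1:  3.642437 phi_2 - 1.542168 phi_3 = 1.492537
  R3 <- R3 - (5.3533/7.5032) R1 = R3 - (0.713469) R1:  -1.542168 phi_2 + 3.683787 phi_3 = -0.937968
  R3 <- R3 - (-1.542168/3.642437) R2 = R3 - (-0.423389) R2:  3.03085 phi_3 = -0.306044
Back-substitution:
  phi_hat_3 = -0.306044 / 3.03085 = -0.100976
  phi_hat_2 = (1.492537 - (-1.542168)(-0.100976)) / 3.642437 = 0.367011
  phi_hat_1 = (-5.3822 - (-5.3822)(0.367011) - (5.3533)(-0.100976)) / 7.5032 = -0.382013
So phi_hat = [-0.3820, 0.3670, -0.1010].
Therefore phi_hat_1 = -0.3820.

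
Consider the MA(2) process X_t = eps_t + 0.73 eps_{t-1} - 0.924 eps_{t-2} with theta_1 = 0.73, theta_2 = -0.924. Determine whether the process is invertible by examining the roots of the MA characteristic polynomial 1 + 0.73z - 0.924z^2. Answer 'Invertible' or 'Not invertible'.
\text{Not invertible}

The MA(q) characteristic polynomial is P(z) = 1 + 0.73z - 0.924z^2.
Invertibility requires all roots to lie outside the unit circle, i.e. |z| > 1 for every root.
Set 1 + (0.73) z + (-0.924) z^2 = 0, i.e. a z^2 + b z + c = 0 with a = -0.924, b = 0.73, c = 1.
Discriminant D = b^2 - 4ac = (0.73)^2 - 4*(-0.924)*1 = 0.5329 - (-3.696) = 4.2289.
D >= 0, so the roots are real: z = (-b +/- sqrt(D)) / (2a) = (-0.73 +/- 2.056429) / (-1.848).
  z_1 = (-0.73 + 2.056429) / (-1.848) = -0.7178,   |z_1| = 0.7178.
  z_2 = (-0.73 - 2.056429) / (-1.848) = 1.5078,   |z_2| = 1.5078.
Moduli of all roots: 0.7178, 1.5078.
All moduli strictly greater than 1? No.
Verdict: Not invertible.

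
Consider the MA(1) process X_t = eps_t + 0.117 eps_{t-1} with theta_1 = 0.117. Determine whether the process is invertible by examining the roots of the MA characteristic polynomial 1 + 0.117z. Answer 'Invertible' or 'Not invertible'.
\text{Invertible}

The MA(q) characteristic polynomial is P(z) = 1 + 0.117z.
Invertibility requires all roots to lie outside the unit circle, i.e. |z| > 1 for every root.
This is linear in z: 1 + (0.117) z = 0  =>  z = -1/(0.117) = -8.547009,  |z| = 8.547009.
Moduli of all roots: 8.5470.
All moduli strictly greater than 1? Yes.
Verdict: Invertible.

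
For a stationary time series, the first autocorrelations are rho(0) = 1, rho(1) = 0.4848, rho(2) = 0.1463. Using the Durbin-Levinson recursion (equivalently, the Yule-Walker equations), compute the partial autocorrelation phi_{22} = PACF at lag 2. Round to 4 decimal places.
\phi_{22} = -0.1160

The PACF at lag k is phi_{kk}, the last component of the solution
to the Yule-Walker system G_k phi = r_k where
  (G_k)_{ij} = rho(|i - j|), (r_k)_i = rho(i), i,j = 1..k.
Equivalently, Durbin-Levinson gives phi_{kk} iteratively:
  phi_{11} = rho(1)
  phi_{kk} = [rho(k) - sum_{j=1..k-1} phi_{k-1,j} rho(k-j)]
            / [1 - sum_{j=1..k-1} phi_{k-1,j} rho(j)],
  phi_{k,j} = phi_{k-1,j} - phi_{kk} phi_{k-1,k-j},  j = 1..k-1.
Step k = 1:
  phi_11 = rho(1) = 0.4848.
Step k = 2:
  phi_22 = [rho(2) - phi_11 rho(1)] / [1 - phi_11 rho(1)] = [0.1463 - (0.4848)(0.4848)] / [1 - (0.4848)(0.4848)]
         = -0.08873104 / 0.76496896 = -0.116.
Therefore phi_{22} = -0.1160.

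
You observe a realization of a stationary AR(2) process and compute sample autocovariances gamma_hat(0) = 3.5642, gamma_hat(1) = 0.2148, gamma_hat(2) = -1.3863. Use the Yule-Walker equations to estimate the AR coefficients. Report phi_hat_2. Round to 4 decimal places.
\hat\phi_{2} = -0.3940

The Yule-Walker equations for an AR(p) process read, in matrix form,
  Gamma_p phi = r_p,   with   (Gamma_p)_{ij} = gamma(|i - j|),
                       (r_p)_i = gamma(i),   i,j = 1..p.
Substitute the sample gammas (Toeplitz matrix and right-hand side of size 2):
  Gamma_p = [[3.5642, 0.2148], [0.2148, 3.5642]]
  r_p     = [0.2148, -1.3863]
Written out:
  3.5642 phi_1 + 0.2148 phi_2 = 0.2148
  0.2148 phi_1 + 3.5642 phi_2 = -1.3863
Solve by Cramer's rule:
  det = gamma(0)^2 - gamma(1)^2 = (3.5642)^2 - (0.2148)^2 = 12.70352164 - 0.04613904 = 12.6573826
  phi_hat_1 = [gamma(1) gamma(0) - gamma(1) gamma(2)] / det = [(0.2148)(3.5642) - (0.2148)(-1.3863)] / 12.6573826 = 1.0633674 / 12.6573826 = 0.084
  phi_hat_2 = [gamma(0) gamma(2) - gamma(1)^2] / det = [(3.5642)(-1.3863) - (0.2148)^2] / 12.6573826 = -4.9871895 / 12.6573826 = -0.394
So phi_hat = [0.0840, -0.3940].
Therefore phi_hat_2 = -0.3940.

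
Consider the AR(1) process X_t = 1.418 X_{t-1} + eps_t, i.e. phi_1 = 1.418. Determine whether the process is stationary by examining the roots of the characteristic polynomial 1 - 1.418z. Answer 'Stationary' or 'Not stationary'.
\text{Not stationary}

The AR(p) characteristic polynomial is P(z) = 1 - 1.418z.
Stationarity requires all roots to lie outside the unit circle, i.e. |z| > 1 for every root.
This is linear in z: 1 + (-1.418) z = 0  =>  z = -1/(-1.418) = 0.705219,  |z| = 0.705219.
Moduli of all roots: 0.7052.
All moduli strictly greater than 1? No.
Verdict: Not stationary.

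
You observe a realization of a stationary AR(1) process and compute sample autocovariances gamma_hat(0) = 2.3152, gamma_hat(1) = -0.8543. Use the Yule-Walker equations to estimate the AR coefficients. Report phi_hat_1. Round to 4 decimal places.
\hat\phi_{1} = -0.3690

The Yule-Walker equations for an AR(p) process read, in matrix form,
  Gamma_p phi = r_p,   with   (Gamma_p)_{ij} = gamma(|i - j|),
                       (r_p)_i = gamma(i),   i,j = 1..p.
Substitute the sample gammas (Toeplitz matrix and right-hand side of size 1):
  Gamma_p = [[2.3152]]
  r_p     = [-0.8543]
With p = 1 this is the single equation gamma(0) phi_1 = gamma(1):
  phi_hat_1 = gamma(1) / gamma(0) = -0.8543 / 2.3152 = -0.3690.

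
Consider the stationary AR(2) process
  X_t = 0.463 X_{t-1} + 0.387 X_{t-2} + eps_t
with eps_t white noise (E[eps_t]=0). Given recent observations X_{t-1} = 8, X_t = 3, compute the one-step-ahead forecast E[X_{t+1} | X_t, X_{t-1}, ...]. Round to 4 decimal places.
E[X_{t+1} \mid \mathcal F_t] = 4.4850

For an AR(p) model X_t = c + sum_i phi_i X_{t-i} + eps_t, the
one-step-ahead conditional mean is
  E[X_{t+1} | X_t, ...] = c + sum_i phi_i X_{t+1-i}.
Substitute known values:
  E[X_{t+1} | ...] = (0.463) * (3) + (0.387) * (8)
                   = 4.4850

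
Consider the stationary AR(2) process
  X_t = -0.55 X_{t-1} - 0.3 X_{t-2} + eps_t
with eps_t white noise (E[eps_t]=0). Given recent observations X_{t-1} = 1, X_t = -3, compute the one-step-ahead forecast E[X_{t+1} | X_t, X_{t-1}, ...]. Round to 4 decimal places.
E[X_{t+1} \mid \mathcal F_t] = 1.3500

For an AR(p) model X_t = c + sum_i phi_i X_{t-i} + eps_t, the
one-step-ahead conditional mean is
  E[X_{t+1} | X_t, ...] = c + sum_i phi_i X_{t+1-i}.
Substitute known values:
  E[X_{t+1} | ...] = (-0.55) * (-3) + (-0.3) * (1)
                   = 1.3500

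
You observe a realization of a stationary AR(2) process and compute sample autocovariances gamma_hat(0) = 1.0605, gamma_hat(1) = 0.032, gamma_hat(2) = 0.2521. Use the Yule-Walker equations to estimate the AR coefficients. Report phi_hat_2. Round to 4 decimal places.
\hat\phi_{2} = 0.2370

The Yule-Walker equations for an AR(p) process read, in matrix form,
  Gamma_p phi = r_p,   with   (Gamma_p)_{ij} = gamma(|i - j|),
                       (r_p)_i = gamma(i),   i,j = 1..p.
Substitute the sample gammas (Toeplitz matrix and right-hand side of size 2):
  Gamma_p = [[1.0605, 0.032], [0.032, 1.0605]]
  r_p     = [0.032, 0.2521]
Written out:
  1.0605 phi_1 + 0.032 phi_2 = 0.032
  0.032 phi_1 + 1.0605 phi_2 = 0.2521
Solve by Cramer's rule:
  det = gamma(0)^2 - gamma(1)^2 = (1.0605)^2 - (0.032)^2 = 1.12466025 - 0.001024 = 1.12363625
  phi_hat_1 = [gamma(1) gamma(0) - gamma(1) gamma(2)] / det = [(0.032)(1.0605) - (0.032)(0.2521)] / 1.12363625 = 0.0258688 / 1.12363625 = 0.023
  phi_hat_2 = [gamma(0) gamma(2) - gamma(1)^2] / det = [(1.0605)(0.2521) - (0.032)^2] / 1.12363625 = 0.26632805 / 1.12363625 = 0.237
So phi_hat = [0.0230, 0.2370].
Therefore phi_hat_2 = 0.2370.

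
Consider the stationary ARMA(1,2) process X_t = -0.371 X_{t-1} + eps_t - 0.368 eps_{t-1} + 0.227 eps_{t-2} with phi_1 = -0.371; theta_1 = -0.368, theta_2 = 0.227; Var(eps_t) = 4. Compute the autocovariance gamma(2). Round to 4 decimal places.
\gamma(2) = 2.7147

Multiply the model equation by X_{t-k} and take expectations. With theta_0 = psi_0 = 1 and psi_j the MA(infinity) weights, this gives
  gamma(k) - sum_i phi_i gamma(k-i) = c_k,
  c_k = sigma^2 * sum_{j=k..q} theta_j psi_{j-k}   (c_k = 0 for k > q),
using gamma(-m) = gamma(m).
psi-weights needed (psi_j = theta_j + sum_i phi_i psi_{j-i}):
  psi_1 = theta_1 + phi_1 = -0.368 + (-0.371) = -0.739
  psi_2 = theta_2 + phi_1 psi_1 = 0.227 + (-0.371)(-0.739) = 0.501169
Right-hand sides:
  c_0 = sigma^2 (1 + theta_1 psi_1 + theta_2 psi_2) = 4 * (1 + (-0.368)(-0.739) + (0.227)(0.501169)) = 4 * 1.385717 = 5.542869
  c_1 = sigma^2 (theta_1 + theta_2 psi_1) = 4 * (-0.368 + (0.227)(-0.739)) = -2.143012
  c_2 = sigma^2 theta_2 = 4 * (0.227) = 0.908
Equations for k = 0 and k = 1 (AR order 1):
  gamma(0) = phi_1 gamma(1) + c_0
  gamma(1) = phi_1 gamma(0) + c_1
Substituting the second into the first: gamma(0) (1 - phi_1^2) = c_0 + phi_1 c_1, so
  gamma(0) = (c_0 + phi_1 c_1) / (1 - phi_1^2) = (5.542869 + (-0.371)(-2.143012)) / (1 - (-0.371)^2) = 6.337927 / 0.862359 = 7.349523.
  gamma(1) = phi_1 gamma(0) + c_1 = (-0.371)(7.349523) + (-2.143012) = -4.869685.
For k = 2: gamma(2) = phi_1 gamma(1) + c_2
  = (-0.371)(-4.869685) + (0.908) = 2.714653.
Therefore gamma(2) = 2.7147 (to 4 decimal places).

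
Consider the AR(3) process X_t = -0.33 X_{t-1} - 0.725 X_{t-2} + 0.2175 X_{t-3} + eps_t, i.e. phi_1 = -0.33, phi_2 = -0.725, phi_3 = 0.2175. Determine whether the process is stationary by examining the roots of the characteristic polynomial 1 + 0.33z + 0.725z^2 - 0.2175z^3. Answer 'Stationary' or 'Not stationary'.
\text{Stationary}

The AR(p) characteristic polynomial is P(z) = 1 + 0.33z + 0.725z^2 - 0.2175z^3.
Stationarity requires all roots to lie outside the unit circle, i.e. |z| > 1 for every root.
Degree 3: look for a simple real root z0 first, then factor out (1 - z/z0) and solve the remaining quadratic.
Testing z0 = 4: P(4) = 1 + (0.33)(4) + (0.725)(4)^2 + (-0.2175)(4)^3
  = 1 + (1.32) + (11.6) + (-13.92) = 0.  So z_0 = 4 is a root, |z_0| = 4.
Divide out the factor (1 - 0.25 z) = (1 - z/z0) (since 1/z0 = 0.25):
  P(z) = (1 - 0.25 z)(1 + (0.58) z + (0.87) z^2)
  [check: z-coef 0.58 - (0.25) = 0.33; z^2-coef 0.87 - (0.25)(0.58) = 0.725; z^3-coef -(0.25)(0.87) = -0.2175.]
Remaining roots from the quadratic factor 1 + (0.58) z + (0.87) z^2:
  Set 1 + (0.58) z + (0.87) z^2 = 0, i.e. a z^2 + b z + c = 0 with a = 0.87, b = 0.58, c = 1.
  Discriminant D = b^2 - 4ac = (0.58)^2 - 4*(0.87)*1 = 0.3364 - (3.48) = -3.1436.
  D < 0, so the roots are the complex-conjugate pair z = (-b +/- i sqrt(-D)) / (2a) = -0.3333 +/- 1.019i.
  For a conjugate pair |z|^2 = z * conj(z) = (product of roots) = c/a = 1/(0.87) = 1.149425, so |z| = sqrt(1.149425) = 1.0721 for both roots.
Moduli of all roots: 4.0000, 1.0721, 1.0721.
All moduli strictly greater than 1? Yes.
Verdict: Stationary.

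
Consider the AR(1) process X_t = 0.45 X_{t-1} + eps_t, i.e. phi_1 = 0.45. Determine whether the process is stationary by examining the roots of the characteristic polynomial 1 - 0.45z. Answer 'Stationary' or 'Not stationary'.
\text{Stationary}

The AR(p) characteristic polynomial is P(z) = 1 - 0.45z.
Stationarity requires all roots to lie outside the unit circle, i.e. |z| > 1 for every root.
This is linear in z: 1 + (-0.45) z = 0  =>  z = -1/(-0.45) = 2.222222,  |z| = 2.222222.
Moduli of all roots: 2.2222.
All moduli strictly greater than 1? Yes.
Verdict: Stationary.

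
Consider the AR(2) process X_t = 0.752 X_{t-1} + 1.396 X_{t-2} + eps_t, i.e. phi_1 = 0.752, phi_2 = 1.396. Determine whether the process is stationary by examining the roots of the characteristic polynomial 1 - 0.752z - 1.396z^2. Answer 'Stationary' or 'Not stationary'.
\text{Not stationary}

The AR(p) characteristic polynomial is P(z) = 1 - 0.752z - 1.396z^2.
Stationarity requires all roots to lie outside the unit circle, i.e. |z| > 1 for every root.
Set 1 + (-0.752) z + (-1.396) z^2 = 0, i.e. a z^2 + b z + c = 0 with a = -1.396, b = -0.752, c = 1.
Discriminant D = b^2 - 4ac = (-0.752)^2 - 4*(-1.396)*1 = 0.565504 - (-5.584) = 6.149504.
D >= 0, so the roots are real: z = (-b +/- sqrt(D)) / (2a) = (0.752 +/- 2.479819) / (-2.792).
  z_1 = (0.752 + 2.479819) / (-2.792) = -1.1575,   |z_1| = 1.1575.
  z_2 = (0.752 - 2.479819) / (-2.792) = 0.6188,   |z_2| = 0.6188.
Moduli of all roots: 1.1575, 0.6188.
All moduli strictly greater than 1? No.
Verdict: Not stationary.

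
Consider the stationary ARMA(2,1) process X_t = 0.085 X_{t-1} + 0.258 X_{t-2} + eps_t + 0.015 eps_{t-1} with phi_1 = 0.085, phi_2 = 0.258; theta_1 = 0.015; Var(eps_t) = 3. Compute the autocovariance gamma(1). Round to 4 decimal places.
\gamma(1) = 0.4351

Multiply the model equation by X_{t-k} and take expectations. With theta_0 = psi_0 = 1 and psi_j the MA(infinity) weights, this gives
  gamma(k) - sum_i phi_i gamma(k-i) = c_k,
  c_k = sigma^2 * sum_{j=k..q} theta_j psi_{j-k}   (c_k = 0 for k > q),
using gamma(-m) = gamma(m).
psi-weights needed (psi_j = theta_j + sum_i phi_i psi_{j-i}):
  psi_1 = theta_1 + phi_1 = 0.015 + (0.085) = 0.1
Right-hand sides:
  c_0 = sigma^2 (1 + theta_1 psi_1) = 3 * (1 + (0.015)(0.1)) = 3 * 1.0015 = 3.0045
  c_1 = sigma^2 theta_1 = 3 * (0.015) = 0.045
  c_2 = 0
Equations for k = 0, 1, 2 (AR order 2, c_2 = 0):
  (E0) gamma(0) = phi_1 gamma(1) + phi_2 gamma(2) + c_0
  (E1) gamma(1) = phi_1 gamma(0) + phi_2 gamma(1) + c_1
  (E2) gamma(2) = phi_1 gamma(1) + phi_2 gamma(0)
From (E1): gamma(1) = A gamma(0) + B with
  A = phi_1 / (1 - phi_2) = 0.085 / 0.742 = 0.114555,   B = c_1 / (1 - phi_2) = 0.045 / 0.742 = 0.060647.
Insert (E2) into (E0): gamma(0) (1 - phi_2^2) = phi_1 (1 + phi_2) gamma(1) + c_0.
  phi_1 (1 + phi_2) = (0.085)(1.258) = 0.10693,   1 - phi_2^2 = 0.933436.
Replace gamma(1) by A gamma(0) + B and collect gamma(0):
  gamma(0) [0.933436 - (0.10693)(0.114555)] = (0.10693)(0.060647) + 3.0045
  gamma(0) * 0.921187 = 3.010985
  gamma(0) = 3.010985 / 0.921187 = 3.268594.
  gamma(1) = A gamma(0) + B = (0.114555)(3.268594) + (0.060647) = 0.435082.
Therefore gamma(1) = 0.4351 (to 4 decimal places).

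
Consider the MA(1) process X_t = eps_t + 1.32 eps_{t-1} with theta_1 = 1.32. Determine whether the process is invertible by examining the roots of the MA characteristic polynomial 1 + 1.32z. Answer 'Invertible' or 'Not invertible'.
\text{Not invertible}

The MA(q) characteristic polynomial is P(z) = 1 + 1.32z.
Invertibility requires all roots to lie outside the unit circle, i.e. |z| > 1 for every root.
This is linear in z: 1 + (1.32) z = 0  =>  z = -1/(1.32) = -0.757576,  |z| = 0.757576.
Moduli of all roots: 0.7576.
All moduli strictly greater than 1? No.
Verdict: Not invertible.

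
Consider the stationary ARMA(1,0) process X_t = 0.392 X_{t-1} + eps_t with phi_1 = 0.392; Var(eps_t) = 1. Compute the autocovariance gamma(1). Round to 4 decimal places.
\gamma(1) = 0.4632

Multiply the model equation by X_{t-k} and take expectations. With theta_0 = psi_0 = 1 and psi_j the MA(infinity) weights, this gives
  gamma(k) - sum_i phi_i gamma(k-i) = c_k,
  c_k = sigma^2 * sum_{j=k..q} theta_j psi_{j-k}   (c_k = 0 for k > q),
using gamma(-m) = gamma(m).
Pure AR (q = 0): c_0 = sigma^2 = 1, c_k = 0 for k >= 1.
Equations for k = 0 and k = 1 (AR order 1):
  gamma(0) = phi_1 gamma(1) + c_0
  gamma(1) = phi_1 gamma(0) + c_1
Substituting the second into the first: gamma(0) (1 - phi_1^2) = c_0 + phi_1 c_1, so
  gamma(0) = c_0 / (1 - phi_1^2) = 1 / (1 - (0.392)^2) = 1 / 0.846336 = 1.181564.
  gamma(1) = phi_1 gamma(0) = (0.392)(1.181564) = 0.463173.
Therefore gamma(1) = 0.4632 (to 4 decimal places).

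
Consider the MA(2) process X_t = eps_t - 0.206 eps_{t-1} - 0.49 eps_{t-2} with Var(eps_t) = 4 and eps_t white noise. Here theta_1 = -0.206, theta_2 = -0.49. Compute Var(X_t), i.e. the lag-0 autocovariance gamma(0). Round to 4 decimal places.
\gamma(0) = 5.1301

For an MA(q) process X_t = eps_t + sum_i theta_i eps_{t-i} with
Var(eps_t) = sigma^2, the variance is
  gamma(0) = sigma^2 * (1 + sum_i theta_i^2).
  sum_i theta_i^2 = (-0.206)^2 + (-0.49)^2 = 0.042436 + 0.2401 = 0.282536.
  gamma(0) = 4 * (1 + 0.282536) = 4 * 1.282536 = 5.130144, which rounds to 5.1301.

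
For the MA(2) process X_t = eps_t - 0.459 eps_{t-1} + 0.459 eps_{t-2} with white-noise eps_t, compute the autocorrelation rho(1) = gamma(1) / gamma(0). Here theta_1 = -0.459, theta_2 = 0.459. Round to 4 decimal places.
\rho(1) = -0.4712

For an MA(q) process with theta_0 = 1, the autocovariance is
  gamma(k) = sigma^2 * sum_{i=0..q-k} theta_i * theta_{i+k},
and rho(k) = gamma(k) / gamma(0). Sigma^2 cancels.
  numerator   = (1)*(-0.459) + (-0.459)*(0.459) = -0.669681.
  denominator = (1)^2 + (-0.459)^2 + (0.459)^2 = 1.421362.
  rho(1) = -0.669681 / 1.421362 = -0.4712.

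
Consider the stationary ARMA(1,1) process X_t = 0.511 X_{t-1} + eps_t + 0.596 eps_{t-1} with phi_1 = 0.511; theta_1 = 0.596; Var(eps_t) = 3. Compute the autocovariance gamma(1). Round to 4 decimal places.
\gamma(1) = 5.8635

Multiply the model equation by X_{t-k} and take expectations. With theta_0 = psi_0 = 1 and psi_j the MA(infinity) weights, this gives
  gamma(k) - sum_i phi_i gamma(k-i) = c_k,
  c_k = sigma^2 * sum_{j=k..q} theta_j psi_{j-k}   (c_k = 0 for k > q),
using gamma(-m) = gamma(m).
psi-weights needed (psi_j = theta_j + sum_i phi_i psi_{j-i}):
  psi_1 = theta_1 + phi_1 = 0.596 + (0.511) = 1.107
Right-hand sides:
  c_0 = sigma^2 (1 + theta_1 psi_1) = 3 * (1 + (0.596)(1.107)) = 3 * 1.659772 = 4.979316
  c_1 = sigma^2 theta_1 = 3 * (0.596) = 1.788
  c_2 = 0
Equations for k = 0 and k = 1 (AR order 1):
  gamma(0) = phi_1 gamma(1) + c_0
  gamma(1) = phi_1 gamma(0) + c_1
Substituting the second into the first: gamma(0) (1 - phi_1^2) = c_0 + phi_1 c_1, so
  gamma(0) = (c_0 + phi_1 c_1) / (1 - phi_1^2) = (4.979316 + (0.511)(1.788)) / (1 - (0.511)^2) = 5.892984 / 0.738879 = 7.975574.
  gamma(1) = phi_1 gamma(0) + c_1 = (0.511)(7.975574) + (1.788) = 5.863518.
Therefore gamma(1) = 5.8635 (to 4 decimal places).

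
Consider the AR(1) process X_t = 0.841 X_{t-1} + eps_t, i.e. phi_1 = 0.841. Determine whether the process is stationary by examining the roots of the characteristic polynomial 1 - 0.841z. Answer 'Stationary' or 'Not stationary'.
\text{Stationary}

The AR(p) characteristic polynomial is P(z) = 1 - 0.841z.
Stationarity requires all roots to lie outside the unit circle, i.e. |z| > 1 for every root.
This is linear in z: 1 + (-0.841) z = 0  =>  z = -1/(-0.841) = 1.189061,  |z| = 1.189061.
Moduli of all roots: 1.1891.
All moduli strictly greater than 1? Yes.
Verdict: Stationary.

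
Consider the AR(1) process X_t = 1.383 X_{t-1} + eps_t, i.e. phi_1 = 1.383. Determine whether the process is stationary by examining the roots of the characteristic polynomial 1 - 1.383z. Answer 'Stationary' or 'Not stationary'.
\text{Not stationary}

The AR(p) characteristic polynomial is P(z) = 1 - 1.383z.
Stationarity requires all roots to lie outside the unit circle, i.e. |z| > 1 for every root.
This is linear in z: 1 + (-1.383) z = 0  =>  z = -1/(-1.383) = 0.723066,  |z| = 0.723066.
Moduli of all roots: 0.7231.
All moduli strictly greater than 1? No.
Verdict: Not stationary.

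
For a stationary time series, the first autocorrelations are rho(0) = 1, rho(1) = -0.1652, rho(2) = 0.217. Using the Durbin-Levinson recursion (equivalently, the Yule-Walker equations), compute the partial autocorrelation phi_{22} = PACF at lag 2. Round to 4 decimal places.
\phi_{22} = 0.1950

The PACF at lag k is phi_{kk}, the last component of the solution
to the Yule-Walker system G_k phi = r_k where
  (G_k)_{ij} = rho(|i - j|), (r_k)_i = rho(i), i,j = 1..k.
Equivalently, Durbin-Levinson gives phi_{kk} iteratively:
  phi_{11} = rho(1)
  phi_{kk} = [rho(k) - sum_{j=1..k-1} phi_{k-1,j} rho(k-j)]
            / [1 - sum_{j=1..k-1} phi_{k-1,j} rho(j)],
  phi_{k,j} = phi_{k-1,j} - phi_{kk} phi_{k-1,k-j},  j = 1..k-1.
Step k = 1:
  phi_11 = rho(1) = -0.1652.
Step k = 2:
  phi_22 = [rho(2) - phi_11 rho(1)] / [1 - phi_11 rho(1)] = [0.217 - (-0.1652)(-0.1652)] / [1 - (-0.1652)(-0.1652)]
         = 0.18970896 / 0.97270896 = 0.195.
Therefore phi_{22} = 0.1950.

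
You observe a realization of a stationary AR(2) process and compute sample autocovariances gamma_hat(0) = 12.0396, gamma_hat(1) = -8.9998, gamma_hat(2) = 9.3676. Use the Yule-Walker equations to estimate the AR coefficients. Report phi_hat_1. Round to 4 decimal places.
\hat\phi_{1} = -0.3760

The Yule-Walker equations for an AR(p) process read, in matrix form,
  Gamma_p phi = r_p,   with   (Gamma_p)_{ij} = gamma(|i - j|),
                       (r_p)_i = gamma(i),   i,j = 1..p.
Substitute the sample gammas (Toeplitz matrix and right-hand side of size 2):
  Gamma_p = [[12.0396, -8.9998], [-8.9998, 12.0396]]
  r_p     = [-8.9998, 9.3676]
Written out:
  12.0396 phi_1 - 8.9998 phi_2 = -8.9998
  -8.9998 phi_1 + 12.0396 phi_2 = 9.3676
Solve by Cramer's rule:
  det = gamma(0)^2 - gamma(1)^2 = (12.0396)^2 - (-8.9998)^2 = 144.95196816 - 80.99640004 = 63.95556812
  phi_hat_1 = [gamma(1) gamma(0) - gamma(1) gamma(2)] / det = [(-8.9998)(12.0396) - (-8.9998)(9.3676)] / 63.95556812 = -24.0474656 / 63.95556812 = -0.376
  phi_hat_2 = [gamma(0) gamma(2) - gamma(1)^2] / det = [(12.0396)(9.3676) - (-8.9998)^2] / 63.95556812 = 31.78575692 / 63.95556812 = 0.497
So phi_hat = [-0.3760, 0.4970].
Therefore phi_hat_1 = -0.3760.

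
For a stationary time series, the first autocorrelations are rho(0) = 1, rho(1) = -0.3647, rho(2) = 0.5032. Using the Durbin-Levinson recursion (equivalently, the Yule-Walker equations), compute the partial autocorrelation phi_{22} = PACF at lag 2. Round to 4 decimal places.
\phi_{22} = 0.4270

The PACF at lag k is phi_{kk}, the last component of the solution
to the Yule-Walker system G_k phi = r_k where
  (G_k)_{ij} = rho(|i - j|), (r_k)_i = rho(i), i,j = 1..k.
Equivalently, Durbin-Levinson gives phi_{kk} iteratively:
  phi_{11} = rho(1)
  phi_{kk} = [rho(k) - sum_{j=1..k-1} phi_{k-1,j} rho(k-j)]
            / [1 - sum_{j=1..k-1} phi_{k-1,j} rho(j)],
  phi_{k,j} = phi_{k-1,j} - phi_{kk} phi_{k-1,k-j},  j = 1..k-1.
Step k = 1:
  phi_11 = rho(1) = -0.3647.
Step k = 2:
  phi_22 = [rho(2) - phi_11 rho(1)] / [1 - phi_11 rho(1)] = [0.5032 - (-0.3647)(-0.3647)] / [1 - (-0.3647)(-0.3647)]
         = 0.37019391 / 0.86699391 = 0.427.
Therefore phi_{22} = 0.4270.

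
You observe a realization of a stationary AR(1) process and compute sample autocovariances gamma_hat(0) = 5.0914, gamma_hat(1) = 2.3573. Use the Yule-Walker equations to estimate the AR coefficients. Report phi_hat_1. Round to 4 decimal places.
\hat\phi_{1} = 0.4630

The Yule-Walker equations for an AR(p) process read, in matrix form,
  Gamma_p phi = r_p,   with   (Gamma_p)_{ij} = gamma(|i - j|),
                       (r_p)_i = gamma(i),   i,j = 1..p.
Substitute the sample gammas (Toeplitz matrix and right-hand side of size 1):
  Gamma_p = [[5.0914]]
  r_p     = [2.3573]
With p = 1 this is the single equation gamma(0) phi_1 = gamma(1):
  phi_hat_1 = gamma(1) / gamma(0) = 2.3573 / 5.0914 = 0.4630.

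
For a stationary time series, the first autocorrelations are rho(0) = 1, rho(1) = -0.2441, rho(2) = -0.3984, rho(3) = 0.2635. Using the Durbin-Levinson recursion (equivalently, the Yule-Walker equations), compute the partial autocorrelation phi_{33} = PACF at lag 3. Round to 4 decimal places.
\phi_{33} = 0.0000

The PACF at lag k is phi_{kk}, the last component of the solution
to the Yule-Walker system G_k phi = r_k where
  (G_k)_{ij} = rho(|i - j|), (r_k)_i = rho(i), i,j = 1..k.
Equivalently, Durbin-Levinson gives phi_{kk} iteratively:
  phi_{11} = rho(1)
  phi_{kk} = [rho(k) - sum_{j=1..k-1} phi_{k-1,j} rho(k-j)]
            / [1 - sum_{j=1..k-1} phi_{k-1,j} rho(j)],
  phi_{k,j} = phi_{k-1,j} - phi_{kk} phi_{k-1,k-j},  j = 1..k-1.
Step k = 1:
  phi_11 = rho(1) = -0.2441.
Step k = 2:
  phi_22 = [rho(2) - phi_11 rho(1)] / [1 - phi_11 rho(1)] = [-0.3984 - (-0.2441)(-0.2441)] / [1 - (-0.2441)(-0.2441)]
         = -0.45798481 / 0.94041519 = -0.487003.
  Update: phi_21 = phi_11 - phi_22 phi_11 = -0.2441 - (-0.487003)(-0.2441) = -0.362977.
Step k = 3:
  phi_33 = [rho(3) - phi_21 rho(2) - phi_22 rho(1)] / [1 - phi_21 rho(1) - phi_22 rho(2)]
    numerator   = 0.2635 - (-0.362977)(-0.3984) - (-0.487003)(-0.2441) = 0.00001243
    denominator = 1 - (-0.362977)(-0.2441) - (-0.487003)(-0.3984) = 0.71737532
  phi_33 = 0.00001243 / 0.71737532 = 0.
Therefore phi_{33} = 0.0000.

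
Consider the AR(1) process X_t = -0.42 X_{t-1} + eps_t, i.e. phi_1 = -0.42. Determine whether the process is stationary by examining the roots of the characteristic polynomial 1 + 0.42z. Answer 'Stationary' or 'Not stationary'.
\text{Stationary}

The AR(p) characteristic polynomial is P(z) = 1 + 0.42z.
Stationarity requires all roots to lie outside the unit circle, i.e. |z| > 1 for every root.
This is linear in z: 1 + (0.42) z = 0  =>  z = -1/(0.42) = -2.380952,  |z| = 2.380952.
Moduli of all roots: 2.3810.
All moduli strictly greater than 1? Yes.
Verdict: Stationary.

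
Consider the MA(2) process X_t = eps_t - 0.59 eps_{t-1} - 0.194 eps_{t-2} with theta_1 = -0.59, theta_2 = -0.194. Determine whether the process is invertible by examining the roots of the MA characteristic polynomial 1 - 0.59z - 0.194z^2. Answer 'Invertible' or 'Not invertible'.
\text{Invertible}

The MA(q) characteristic polynomial is P(z) = 1 - 0.59z - 0.194z^2.
Invertibility requires all roots to lie outside the unit circle, i.e. |z| > 1 for every root.
Set 1 + (-0.59) z + (-0.194) z^2 = 0, i.e. a z^2 + b z + c = 0 with a = -0.194, b = -0.59, c = 1.
Discriminant D = b^2 - 4ac = (-0.59)^2 - 4*(-0.194)*1 = 0.3481 - (-0.776) = 1.1241.
D >= 0, so the roots are real: z = (-b +/- sqrt(D)) / (2a) = (0.59 +/- 1.060236) / (-0.388).
  z_1 = (0.59 + 1.060236) / (-0.388) = -4.2532,   |z_1| = 4.2532.
  z_2 = (0.59 - 1.060236) / (-0.388) = 1.2119,   |z_2| = 1.2119.
Moduli of all roots: 4.2532, 1.2119.
All moduli strictly greater than 1? Yes.
Verdict: Invertible.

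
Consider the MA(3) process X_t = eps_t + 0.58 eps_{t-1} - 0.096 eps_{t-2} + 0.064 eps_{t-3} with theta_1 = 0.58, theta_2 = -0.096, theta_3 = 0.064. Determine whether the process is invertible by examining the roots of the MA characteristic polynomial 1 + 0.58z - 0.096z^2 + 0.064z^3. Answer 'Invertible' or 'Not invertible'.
\text{Invertible}

The MA(q) characteristic polynomial is P(z) = 1 + 0.58z - 0.096z^2 + 0.064z^3.
Invertibility requires all roots to lie outside the unit circle, i.e. |z| > 1 for every root.
Degree 3: look for a simple real root z0 first, then factor out (1 - z/z0) and solve the remaining quadratic.
Testing z0 = -1.25: P(-1.25) = 1 + (0.58)(-1.25) + (-0.096)(-1.25)^2 + (0.064)(-1.25)^3
  = 1 + (-0.725) + (-0.15) + (-0.125) = 0.  So z_0 = -1.25 is a root, |z_0| = 1.25.
Divide out the factor (1 + 0.8 z) = (1 - z/z0) (since 1/z0 = -0.8):
  P(z) = (1 + 0.8 z)(1 + (-0.22) z + (0.08) z^2)
  [check: z-coef -0.22 - (-0.8) = 0.58; z^2-coef 0.08 - (-0.8)(-0.22) = -0.096; z^3-coef -(-0.8)(0.08) = 0.064.]
Remaining roots from the quadratic factor 1 + (-0.22) z + (0.08) z^2:
  Set 1 + (-0.22) z + (0.08) z^2 = 0, i.e. a z^2 + b z + c = 0 with a = 0.08, b = -0.22, c = 1.
  Discriminant D = b^2 - 4ac = (-0.22)^2 - 4*(0.08)*1 = 0.0484 - (0.32) = -0.2716.
  D < 0, so the roots are the complex-conjugate pair z = (-b +/- i sqrt(-D)) / (2a) = 1.375 +/- 3.2572i.
  For a conjugate pair |z|^2 = z * conj(z) = (product of roots) = c/a = 1/(0.08) = 12.5, so |z| = sqrt(12.5) = 3.5355 for both roots.
Moduli of all roots: 1.2500, 3.5355, 3.5355.
All moduli strictly greater than 1? Yes.
Verdict: Invertible.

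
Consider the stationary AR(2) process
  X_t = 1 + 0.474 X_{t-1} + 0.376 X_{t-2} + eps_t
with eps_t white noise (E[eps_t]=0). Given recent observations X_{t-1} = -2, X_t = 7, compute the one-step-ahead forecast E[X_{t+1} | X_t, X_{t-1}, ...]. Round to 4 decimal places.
E[X_{t+1} \mid \mathcal F_t] = 3.5660

For an AR(p) model X_t = c + sum_i phi_i X_{t-i} + eps_t, the
one-step-ahead conditional mean is
  E[X_{t+1} | X_t, ...] = c + sum_i phi_i X_{t+1-i}.
Substitute known values:
  E[X_{t+1} | ...] = 1 + (0.474) * (7) + (0.376) * (-2)
                   = 3.5660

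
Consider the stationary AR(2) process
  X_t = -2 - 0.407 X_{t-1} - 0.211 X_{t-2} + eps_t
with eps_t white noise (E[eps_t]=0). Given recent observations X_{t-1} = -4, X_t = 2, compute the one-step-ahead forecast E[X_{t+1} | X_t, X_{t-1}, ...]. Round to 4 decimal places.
E[X_{t+1} \mid \mathcal F_t] = -1.9700

For an AR(p) model X_t = c + sum_i phi_i X_{t-i} + eps_t, the
one-step-ahead conditional mean is
  E[X_{t+1} | X_t, ...] = c + sum_i phi_i X_{t+1-i}.
Substitute known values:
  E[X_{t+1} | ...] = -2 + (-0.407) * (2) + (-0.211) * (-4)
                   = -1.9700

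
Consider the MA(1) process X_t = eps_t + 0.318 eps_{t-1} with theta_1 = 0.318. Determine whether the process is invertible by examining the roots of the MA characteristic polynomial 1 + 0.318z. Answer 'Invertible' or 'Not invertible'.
\text{Invertible}

The MA(q) characteristic polynomial is P(z) = 1 + 0.318z.
Invertibility requires all roots to lie outside the unit circle, i.e. |z| > 1 for every root.
This is linear in z: 1 + (0.318) z = 0  =>  z = -1/(0.318) = -3.144654,  |z| = 3.144654.
Moduli of all roots: 3.1447.
All moduli strictly greater than 1? Yes.
Verdict: Invertible.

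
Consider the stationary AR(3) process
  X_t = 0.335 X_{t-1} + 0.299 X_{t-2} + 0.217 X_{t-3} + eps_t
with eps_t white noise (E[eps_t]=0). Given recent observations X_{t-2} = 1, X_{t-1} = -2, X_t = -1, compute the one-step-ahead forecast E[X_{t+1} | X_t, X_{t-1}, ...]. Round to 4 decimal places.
E[X_{t+1} \mid \mathcal F_t] = -0.7160

For an AR(p) model X_t = c + sum_i phi_i X_{t-i} + eps_t, the
one-step-ahead conditional mean is
  E[X_{t+1} | X_t, ...] = c + sum_i phi_i X_{t+1-i}.
Substitute known values:
  E[X_{t+1} | ...] = (0.335) * (-1) + (0.299) * (-2) + (0.217) * (1)
                   = -0.7160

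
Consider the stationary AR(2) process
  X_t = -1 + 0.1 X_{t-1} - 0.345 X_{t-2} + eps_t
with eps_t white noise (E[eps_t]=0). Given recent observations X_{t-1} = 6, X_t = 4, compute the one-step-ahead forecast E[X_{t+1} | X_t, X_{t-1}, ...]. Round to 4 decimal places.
E[X_{t+1} \mid \mathcal F_t] = -2.6700

For an AR(p) model X_t = c + sum_i phi_i X_{t-i} + eps_t, the
one-step-ahead conditional mean is
  E[X_{t+1} | X_t, ...] = c + sum_i phi_i X_{t+1-i}.
Substitute known values:
  E[X_{t+1} | ...] = -1 + (0.1) * (4) + (-0.345) * (6)
                   = -2.6700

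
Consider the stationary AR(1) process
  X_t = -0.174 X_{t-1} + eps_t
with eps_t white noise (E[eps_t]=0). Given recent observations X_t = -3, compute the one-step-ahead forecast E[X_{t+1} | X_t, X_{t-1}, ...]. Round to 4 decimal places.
E[X_{t+1} \mid \mathcal F_t] = 0.5220

For an AR(p) model X_t = c + sum_i phi_i X_{t-i} + eps_t, the
one-step-ahead conditional mean is
  E[X_{t+1} | X_t, ...] = c + sum_i phi_i X_{t+1-i}.
Substitute known values:
  E[X_{t+1} | ...] = (-0.174) * (-3)
                   = 0.5220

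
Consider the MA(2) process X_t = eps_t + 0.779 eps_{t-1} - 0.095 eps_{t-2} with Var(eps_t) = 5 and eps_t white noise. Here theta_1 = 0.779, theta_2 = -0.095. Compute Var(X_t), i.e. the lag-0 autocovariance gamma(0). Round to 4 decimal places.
\gamma(0) = 8.0793

For an MA(q) process X_t = eps_t + sum_i theta_i eps_{t-i} with
Var(eps_t) = sigma^2, the variance is
  gamma(0) = sigma^2 * (1 + sum_i theta_i^2).
  sum_i theta_i^2 = (0.779)^2 + (-0.095)^2 = 0.606841 + 0.009025 = 0.615866.
  gamma(0) = 5 * (1 + 0.615866) = 5 * 1.615866 = 8.07933, which rounds to 8.0793.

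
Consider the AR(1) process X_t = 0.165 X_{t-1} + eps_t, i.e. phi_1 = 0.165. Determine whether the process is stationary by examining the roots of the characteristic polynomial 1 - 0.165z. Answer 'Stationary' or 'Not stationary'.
\text{Stationary}

The AR(p) characteristic polynomial is P(z) = 1 - 0.165z.
Stationarity requires all roots to lie outside the unit circle, i.e. |z| > 1 for every root.
This is linear in z: 1 + (-0.165) z = 0  =>  z = -1/(-0.165) = 6.060606,  |z| = 6.060606.
Moduli of all roots: 6.0606.
All moduli strictly greater than 1? Yes.
Verdict: Stationary.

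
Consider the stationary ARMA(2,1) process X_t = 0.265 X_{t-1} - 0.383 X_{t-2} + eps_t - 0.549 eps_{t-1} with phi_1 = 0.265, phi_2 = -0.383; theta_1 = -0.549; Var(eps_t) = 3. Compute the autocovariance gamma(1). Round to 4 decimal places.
\gamma(1) = -0.4279

Multiply the model equation by X_{t-k} and take expectations. With theta_0 = psi_0 = 1 and psi_j the MA(infinity) weights, this gives
  gamma(k) - sum_i phi_i gamma(k-i) = c_k,
  c_k = sigma^2 * sum_{j=k..q} theta_j psi_{j-k}   (c_k = 0 for k > q),
using gamma(-m) = gamma(m).
psi-weights needed (psi_j = theta_j + sum_i phi_i psi_{j-i}):
  psi_1 = theta_1 + phi_1 = -0.549 + (0.265) = -0.284
Right-hand sides:
  c_0 = sigma^2 (1 + theta_1 psi_1) = 3 * (1 + (-0.549)(-0.284)) = 3 * 1.155916 = 3.467748
  c_1 = sigma^2 theta_1 = 3 * (-0.549) = -1.647
  c_2 = 0
Equations for k = 0, 1, 2 (AR order 2, c_2 = 0):
  (E0) gamma(0) = phi_1 gamma(1) + phi_2 gamma(2) + c_0
  (E1) gamma(1) = phi_1 gamma(0) + phi_2 gamma(1) + c_1
  (E2) gamma(2) = phi_1 gamma(1) + phi_2 gamma(0)
From (E1): gamma(1) = A gamma(0) + B with
  A = phi_1 / (1 - phi_2) = 0.265 / 1.383 = 0.191612,   B = c_1 / (1 - phi_2) = -1.647 / 1.383 = -1.190889.
Insert (E2) into (E0): gamma(0) (1 - phi_2^2) = phi_1 (1 + phi_2) gamma(1) + c_0.
  phi_1 (1 + phi_2) = (0.265)(0.617) = 0.163505,   1 - phi_2^2 = 0.853311.
Replace gamma(1) by A gamma(0) + B and collect gamma(0):
  gamma(0) [0.853311 - (0.163505)(0.191612)] = (0.163505)(-1.190889) + 3.467748
  gamma(0) * 0.821981 = 3.273032
  gamma(0) = 3.273032 / 0.821981 = 3.98188.
  gamma(1) = A gamma(0) + B = (0.191612)(3.98188) + (-1.190889) = -0.427912.
Therefore gamma(1) = -0.4279 (to 4 decimal places).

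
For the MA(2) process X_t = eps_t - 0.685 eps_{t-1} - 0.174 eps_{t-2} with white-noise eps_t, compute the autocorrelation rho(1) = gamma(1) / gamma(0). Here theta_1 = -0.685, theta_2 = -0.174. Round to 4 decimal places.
\rho(1) = -0.3773

For an MA(q) process with theta_0 = 1, the autocovariance is
  gamma(k) = sigma^2 * sum_{i=0..q-k} theta_i * theta_{i+k},
and rho(k) = gamma(k) / gamma(0). Sigma^2 cancels.
  numerator   = (1)*(-0.685) + (-0.685)*(-0.174) = -0.56581.
  denominator = (1)^2 + (-0.685)^2 + (-0.174)^2 = 1.499501.
  rho(1) = -0.56581 / 1.499501 = -0.3773.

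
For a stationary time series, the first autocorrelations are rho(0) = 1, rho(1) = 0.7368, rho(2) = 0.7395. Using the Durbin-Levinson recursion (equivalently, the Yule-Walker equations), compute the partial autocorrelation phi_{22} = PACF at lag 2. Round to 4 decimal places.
\phi_{22} = 0.4301

The PACF at lag k is phi_{kk}, the last component of the solution
to the Yule-Walker system G_k phi = r_k where
  (G_k)_{ij} = rho(|i - j|), (r_k)_i = rho(i), i,j = 1..k.
Equivalently, Durbin-Levinson gives phi_{kk} iteratively:
  phi_{11} = rho(1)
  phi_{kk} = [rho(k) - sum_{j=1..k-1} phi_{k-1,j} rho(k-j)]
            / [1 - sum_{j=1..k-1} phi_{k-1,j} rho(j)],
  phi_{k,j} = phi_{k-1,j} - phi_{kk} phi_{k-1,k-j},  j = 1..k-1.
Step k = 1:
  phi_11 = rho(1) = 0.7368.
Step k = 2:
  phi_22 = [rho(2) - phi_11 rho(1)] / [1 - phi_11 rho(1)] = [0.7395 - (0.7368)(0.7368)] / [1 - (0.7368)(0.7368)]
         = 0.19662576 / 0.45712576 = 0.4301.
Therefore phi_{22} = 0.4301.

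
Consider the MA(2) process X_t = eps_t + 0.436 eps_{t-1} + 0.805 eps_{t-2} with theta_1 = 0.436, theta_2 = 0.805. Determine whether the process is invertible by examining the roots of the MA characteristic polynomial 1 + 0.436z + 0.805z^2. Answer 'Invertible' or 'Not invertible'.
\text{Invertible}

The MA(q) characteristic polynomial is P(z) = 1 + 0.436z + 0.805z^2.
Invertibility requires all roots to lie outside the unit circle, i.e. |z| > 1 for every root.
Set 1 + (0.436) z + (0.805) z^2 = 0, i.e. a z^2 + b z + c = 0 with a = 0.805, b = 0.436, c = 1.
Discriminant D = b^2 - 4ac = (0.436)^2 - 4*(0.805)*1 = 0.190096 - (3.22) = -3.029904.
D < 0, so the roots are the complex-conjugate pair z = (-b +/- i sqrt(-D)) / (2a) = -0.2708 +/- 1.0812i.
For a conjugate pair |z|^2 = z * conj(z) = (product of roots) = c/a = 1/(0.805) = 1.242236, so |z| = sqrt(1.242236) = 1.1146 for both roots.
Moduli of all roots: 1.1146, 1.1146.
All moduli strictly greater than 1? Yes.
Verdict: Invertible.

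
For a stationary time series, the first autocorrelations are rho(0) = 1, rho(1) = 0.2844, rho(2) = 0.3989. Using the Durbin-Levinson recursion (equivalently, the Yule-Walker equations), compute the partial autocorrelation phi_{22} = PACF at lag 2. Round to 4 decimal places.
\phi_{22} = 0.3460

The PACF at lag k is phi_{kk}, the last component of the solution
to the Yule-Walker system G_k phi = r_k where
  (G_k)_{ij} = rho(|i - j|), (r_k)_i = rho(i), i,j = 1..k.
Equivalently, Durbin-Levinson gives phi_{kk} iteratively:
  phi_{11} = rho(1)
  phi_{kk} = [rho(k) - sum_{j=1..k-1} phi_{k-1,j} rho(k-j)]
            / [1 - sum_{j=1..k-1} phi_{k-1,j} rho(j)],
  phi_{k,j} = phi_{k-1,j} - phi_{kk} phi_{k-1,k-j},  j = 1..k-1.
Step k = 1:
  phi_11 = rho(1) = 0.2844.
Step k = 2:
  phi_22 = [rho(2) - phi_11 rho(1)] / [1 - phi_11 rho(1)] = [0.3989 - (0.2844)(0.2844)] / [1 - (0.2844)(0.2844)]
         = 0.31801664 / 0.91911664 = 0.346.
Therefore phi_{22} = 0.3460.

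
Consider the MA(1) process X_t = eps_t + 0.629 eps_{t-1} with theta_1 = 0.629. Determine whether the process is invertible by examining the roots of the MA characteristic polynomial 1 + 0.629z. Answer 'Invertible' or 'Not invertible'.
\text{Invertible}

The MA(q) characteristic polynomial is P(z) = 1 + 0.629z.
Invertibility requires all roots to lie outside the unit circle, i.e. |z| > 1 for every root.
This is linear in z: 1 + (0.629) z = 0  =>  z = -1/(0.629) = -1.589825,  |z| = 1.589825.
Moduli of all roots: 1.5898.
All moduli strictly greater than 1? Yes.
Verdict: Invertible.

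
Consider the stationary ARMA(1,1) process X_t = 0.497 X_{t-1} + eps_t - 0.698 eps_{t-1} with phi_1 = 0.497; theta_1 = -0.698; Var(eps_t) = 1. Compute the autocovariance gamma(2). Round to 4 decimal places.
\gamma(2) = -0.0866

Multiply the model equation by X_{t-k} and take expectations. With theta_0 = psi_0 = 1 and psi_j the MA(infinity) weights, this gives
  gamma(k) - sum_i phi_i gamma(k-i) = c_k,
  c_k = sigma^2 * sum_{j=k..q} theta_j psi_{j-k}   (c_k = 0 for k > q),
using gamma(-m) = gamma(m).
psi-weights needed (psi_j = theta_j + sum_i phi_i psi_{j-i}):
  psi_1 = theta_1 + phi_1 = -0.698 + (0.497) = -0.201
Right-hand sides:
  c_0 = sigma^2 (1 + theta_1 psi_1) = 1 * (1 + (-0.698)(-0.201)) = 1 * 1.140298 = 1.140298
  c_1 = sigma^2 theta_1 = 1 * (-0.698) = -0.698
  c_2 = 0
Equations for k = 0 and k = 1 (AR order 1):
  gamma(0) = phi_1 gamma(1) + c_0
  gamma(1) = phi_1 gamma(0) + c_1
Substituting the second into the first: gamma(0) (1 - phi_1^2) = c_0 + phi_1 c_1, so
  gamma(0) = (c_0 + phi_1 c_1) / (1 - phi_1^2) = (1.140298 + (0.497)(-0.698)) / (1 - (0.497)^2) = 0.793392 / 0.752991 = 1.053654.
  gamma(1) = phi_1 gamma(0) + c_1 = (0.497)(1.053654) + (-0.698) = -0.174334.
For k = 2 (> q): gamma(2) = phi_1 gamma(1) = (0.497)(-0.174334) = -0.086644.
Therefore gamma(2) = -0.0866 (to 4 decimal places).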